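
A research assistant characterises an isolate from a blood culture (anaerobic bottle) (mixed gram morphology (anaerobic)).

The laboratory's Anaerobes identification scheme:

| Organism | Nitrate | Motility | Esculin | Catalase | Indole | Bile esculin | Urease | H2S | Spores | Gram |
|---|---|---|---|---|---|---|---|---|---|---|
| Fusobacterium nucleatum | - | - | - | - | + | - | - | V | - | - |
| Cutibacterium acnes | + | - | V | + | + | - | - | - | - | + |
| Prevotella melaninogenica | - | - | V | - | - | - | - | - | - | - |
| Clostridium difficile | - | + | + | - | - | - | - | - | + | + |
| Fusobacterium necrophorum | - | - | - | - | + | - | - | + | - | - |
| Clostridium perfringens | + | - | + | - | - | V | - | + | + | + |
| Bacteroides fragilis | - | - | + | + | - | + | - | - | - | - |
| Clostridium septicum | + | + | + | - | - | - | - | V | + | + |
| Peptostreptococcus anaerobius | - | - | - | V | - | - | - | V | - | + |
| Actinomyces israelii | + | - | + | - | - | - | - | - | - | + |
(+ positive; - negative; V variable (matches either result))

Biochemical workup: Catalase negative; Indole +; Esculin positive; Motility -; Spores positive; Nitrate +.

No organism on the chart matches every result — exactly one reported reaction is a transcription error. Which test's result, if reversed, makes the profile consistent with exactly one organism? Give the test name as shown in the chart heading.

As reported, no row in the chart matches all 6 reactions.
Reversing Spores → still no organism matches.
Reversing Indole (to -) → unique match: Clostridium perfringens.
Reversing Catalase → still no organism matches.
Reversing Esculin → still no organism matches.
Reversing Motility → still no organism matches.
Reversing Nitrate → still no organism matches.

Indole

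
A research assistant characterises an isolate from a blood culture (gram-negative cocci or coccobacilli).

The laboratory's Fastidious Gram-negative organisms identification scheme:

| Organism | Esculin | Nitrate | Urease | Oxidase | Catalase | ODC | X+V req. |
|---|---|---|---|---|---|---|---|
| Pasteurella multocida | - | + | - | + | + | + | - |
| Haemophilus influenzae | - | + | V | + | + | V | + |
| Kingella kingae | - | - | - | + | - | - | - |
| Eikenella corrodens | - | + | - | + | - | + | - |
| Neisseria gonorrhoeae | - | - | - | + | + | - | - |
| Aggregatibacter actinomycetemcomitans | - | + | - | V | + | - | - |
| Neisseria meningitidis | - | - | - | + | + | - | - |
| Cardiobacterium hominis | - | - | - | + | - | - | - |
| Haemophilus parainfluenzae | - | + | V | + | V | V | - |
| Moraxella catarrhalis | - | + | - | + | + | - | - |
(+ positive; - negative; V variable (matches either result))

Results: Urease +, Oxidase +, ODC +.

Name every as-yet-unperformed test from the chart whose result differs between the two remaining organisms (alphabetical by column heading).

X+V req.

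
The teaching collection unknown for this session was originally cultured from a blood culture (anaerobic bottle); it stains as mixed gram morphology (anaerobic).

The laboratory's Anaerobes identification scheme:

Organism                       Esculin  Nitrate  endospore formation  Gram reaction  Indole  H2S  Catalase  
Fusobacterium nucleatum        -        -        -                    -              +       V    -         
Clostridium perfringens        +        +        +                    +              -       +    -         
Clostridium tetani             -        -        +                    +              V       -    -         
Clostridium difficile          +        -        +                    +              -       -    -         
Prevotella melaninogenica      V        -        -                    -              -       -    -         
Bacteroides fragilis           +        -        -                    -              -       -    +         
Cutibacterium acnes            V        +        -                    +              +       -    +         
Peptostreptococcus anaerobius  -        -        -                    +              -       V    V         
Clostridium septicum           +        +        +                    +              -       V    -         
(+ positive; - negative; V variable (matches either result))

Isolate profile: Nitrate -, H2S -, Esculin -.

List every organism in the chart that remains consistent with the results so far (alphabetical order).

H2S -: excludes Clostridium perfringens — 8 left.
Nitrate -: excludes Cutibacterium acnes, Clostridium septicum — 6 left.
Esculin -: excludes Clostridium difficile, Bacteroides fragilis — 4 left.

Clostridium tetani, Fusobacterium nucleatum, Peptostreptococcus anaerobius, Prevotella melaninogenica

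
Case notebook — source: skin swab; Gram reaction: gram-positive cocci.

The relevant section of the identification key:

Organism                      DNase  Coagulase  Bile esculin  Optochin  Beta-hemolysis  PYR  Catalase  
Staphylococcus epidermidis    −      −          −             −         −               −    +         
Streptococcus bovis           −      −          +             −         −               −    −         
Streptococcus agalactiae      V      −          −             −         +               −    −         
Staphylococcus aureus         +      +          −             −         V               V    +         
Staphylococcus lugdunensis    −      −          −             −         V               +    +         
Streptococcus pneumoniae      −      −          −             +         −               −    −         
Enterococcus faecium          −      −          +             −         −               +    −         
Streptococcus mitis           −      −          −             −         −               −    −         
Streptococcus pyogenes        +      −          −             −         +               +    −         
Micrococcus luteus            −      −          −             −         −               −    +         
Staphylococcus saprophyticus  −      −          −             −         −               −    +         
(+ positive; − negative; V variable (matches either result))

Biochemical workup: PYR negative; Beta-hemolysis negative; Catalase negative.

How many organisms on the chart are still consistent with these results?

3

Beta-hemolysis −: excludes Streptococcus agalactiae, Streptococcus pyogenes — 9 left.
PYR −: excludes Staphylococcus lugdunensis, Enterococcus faecium — 7 left.
Catalase −: excludes Staphylococcus epidermidis, Staphylococcus aureus, Micrococcus luteus, Staphylococcus saprophyticus — 3 left.
Still consistent: Streptococcus bovis, Streptococcus mitis, Streptococcus pneumoniae.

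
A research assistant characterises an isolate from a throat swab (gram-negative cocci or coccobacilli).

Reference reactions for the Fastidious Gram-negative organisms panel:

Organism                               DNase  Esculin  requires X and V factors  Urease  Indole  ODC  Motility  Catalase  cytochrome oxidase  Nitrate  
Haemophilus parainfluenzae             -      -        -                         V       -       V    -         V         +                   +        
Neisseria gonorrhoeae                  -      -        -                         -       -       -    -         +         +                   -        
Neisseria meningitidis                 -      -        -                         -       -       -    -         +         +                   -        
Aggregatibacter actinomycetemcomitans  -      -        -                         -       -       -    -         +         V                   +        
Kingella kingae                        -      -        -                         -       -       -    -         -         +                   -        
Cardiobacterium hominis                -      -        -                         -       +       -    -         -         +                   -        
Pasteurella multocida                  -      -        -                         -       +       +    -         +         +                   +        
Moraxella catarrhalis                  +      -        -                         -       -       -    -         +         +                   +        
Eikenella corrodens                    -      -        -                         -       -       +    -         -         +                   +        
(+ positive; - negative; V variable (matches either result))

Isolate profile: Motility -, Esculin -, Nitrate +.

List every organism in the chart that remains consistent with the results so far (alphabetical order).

Nitrate +: excludes Neisseria gonorrhoeae, Neisseria meningitidis, Kingella kingae, Cardiobacterium hominis — 5 left.
Esculin -: all 5 remaining candidates are consistent.
Motility -: all 5 remaining candidates are consistent.

Aggregatibacter actinomycetemcomitans, Eikenella corrodens, Haemophilus parainfluenzae, Moraxella catarrhalis, Pasteurella multocida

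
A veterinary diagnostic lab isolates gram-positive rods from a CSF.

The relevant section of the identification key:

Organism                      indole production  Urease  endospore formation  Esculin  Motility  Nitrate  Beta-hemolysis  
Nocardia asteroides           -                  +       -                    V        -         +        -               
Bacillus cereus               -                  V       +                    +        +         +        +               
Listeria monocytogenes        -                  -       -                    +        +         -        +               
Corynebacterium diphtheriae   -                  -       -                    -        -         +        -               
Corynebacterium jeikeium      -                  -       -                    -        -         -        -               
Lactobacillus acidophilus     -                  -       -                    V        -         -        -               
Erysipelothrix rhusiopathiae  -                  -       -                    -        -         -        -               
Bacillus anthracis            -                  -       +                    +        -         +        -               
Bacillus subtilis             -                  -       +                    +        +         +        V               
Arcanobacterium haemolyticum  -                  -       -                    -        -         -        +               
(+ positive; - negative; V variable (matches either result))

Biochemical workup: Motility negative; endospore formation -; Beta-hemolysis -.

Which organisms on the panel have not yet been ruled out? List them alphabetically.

Beta-hemolysis -: excludes Bacillus cereus, Listeria monocytogenes, Arcanobacterium haemolyticum — 7 left.
Motility -: excludes Bacillus subtilis — 6 left.
endospore formation -: excludes Bacillus anthracis — 5 left.

Corynebacterium diphtheriae, Corynebacterium jeikeium, Erysipelothrix rhusiopathiae, Lactobacillus acidophilus, Nocardia asteroides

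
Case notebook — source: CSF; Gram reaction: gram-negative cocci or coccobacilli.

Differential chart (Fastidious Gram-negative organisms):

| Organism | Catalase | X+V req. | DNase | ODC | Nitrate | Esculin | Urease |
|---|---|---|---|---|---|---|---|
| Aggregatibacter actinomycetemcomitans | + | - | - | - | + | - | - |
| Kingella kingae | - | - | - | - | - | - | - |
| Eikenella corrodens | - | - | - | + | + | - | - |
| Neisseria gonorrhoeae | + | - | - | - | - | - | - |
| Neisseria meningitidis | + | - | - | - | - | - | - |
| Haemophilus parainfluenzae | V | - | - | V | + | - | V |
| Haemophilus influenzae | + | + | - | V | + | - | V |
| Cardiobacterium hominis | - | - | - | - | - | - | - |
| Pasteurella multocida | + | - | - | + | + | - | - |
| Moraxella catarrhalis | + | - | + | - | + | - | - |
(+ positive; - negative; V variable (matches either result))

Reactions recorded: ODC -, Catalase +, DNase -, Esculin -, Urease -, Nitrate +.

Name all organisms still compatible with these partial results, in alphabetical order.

Catalase +: excludes Kingella kingae, Eikenella corrodens, Cardiobacterium hominis — 7 left.
Urease -: all 7 remaining candidates are consistent.
Esculin -: all 7 remaining candidates are consistent.
Nitrate +: excludes Neisseria gonorrhoeae, Neisseria meningitidis — 5 left.
ODC -: excludes Pasteurella multocida — 4 left.
DNase -: excludes Moraxella catarrhalis — 3 left.

Aggregatibacter actinomycetemcomitans, Haemophilus influenzae, Haemophilus parainfluenzae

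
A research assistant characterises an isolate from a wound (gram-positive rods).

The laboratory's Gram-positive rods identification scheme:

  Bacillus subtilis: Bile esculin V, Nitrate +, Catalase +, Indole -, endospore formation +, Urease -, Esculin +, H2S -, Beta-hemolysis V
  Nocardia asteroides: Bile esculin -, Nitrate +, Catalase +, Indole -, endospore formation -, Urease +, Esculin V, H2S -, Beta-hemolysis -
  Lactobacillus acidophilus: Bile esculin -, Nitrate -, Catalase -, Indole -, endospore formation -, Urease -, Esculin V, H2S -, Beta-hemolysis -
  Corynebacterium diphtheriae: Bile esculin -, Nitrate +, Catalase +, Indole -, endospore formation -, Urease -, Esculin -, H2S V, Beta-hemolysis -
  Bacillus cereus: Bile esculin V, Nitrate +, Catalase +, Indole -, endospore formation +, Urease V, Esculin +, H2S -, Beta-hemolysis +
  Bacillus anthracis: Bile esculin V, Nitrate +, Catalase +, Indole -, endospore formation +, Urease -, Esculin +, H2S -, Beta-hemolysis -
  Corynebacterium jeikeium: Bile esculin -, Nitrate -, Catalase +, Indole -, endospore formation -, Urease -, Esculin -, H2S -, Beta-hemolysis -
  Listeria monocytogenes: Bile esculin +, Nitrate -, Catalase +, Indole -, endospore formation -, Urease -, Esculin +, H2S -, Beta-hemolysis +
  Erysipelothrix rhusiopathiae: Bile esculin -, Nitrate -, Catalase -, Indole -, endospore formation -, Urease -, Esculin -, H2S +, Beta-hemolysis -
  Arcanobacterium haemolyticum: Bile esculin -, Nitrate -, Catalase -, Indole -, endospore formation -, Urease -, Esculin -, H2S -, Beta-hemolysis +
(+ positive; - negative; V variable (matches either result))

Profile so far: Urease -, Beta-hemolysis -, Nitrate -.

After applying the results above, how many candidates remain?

Urease -: excludes Nocardia asteroides — 9 left.
Beta-hemolysis -: excludes Bacillus cereus, Listeria monocytogenes, Arcanobacterium haemolyticum — 6 left.
Nitrate -: excludes Bacillus subtilis, Corynebacterium diphtheriae, Bacillus anthracis — 3 left.
Still consistent: Corynebacterium jeikeium, Erysipelothrix rhusiopathiae, Lactobacillus acidophilus.

3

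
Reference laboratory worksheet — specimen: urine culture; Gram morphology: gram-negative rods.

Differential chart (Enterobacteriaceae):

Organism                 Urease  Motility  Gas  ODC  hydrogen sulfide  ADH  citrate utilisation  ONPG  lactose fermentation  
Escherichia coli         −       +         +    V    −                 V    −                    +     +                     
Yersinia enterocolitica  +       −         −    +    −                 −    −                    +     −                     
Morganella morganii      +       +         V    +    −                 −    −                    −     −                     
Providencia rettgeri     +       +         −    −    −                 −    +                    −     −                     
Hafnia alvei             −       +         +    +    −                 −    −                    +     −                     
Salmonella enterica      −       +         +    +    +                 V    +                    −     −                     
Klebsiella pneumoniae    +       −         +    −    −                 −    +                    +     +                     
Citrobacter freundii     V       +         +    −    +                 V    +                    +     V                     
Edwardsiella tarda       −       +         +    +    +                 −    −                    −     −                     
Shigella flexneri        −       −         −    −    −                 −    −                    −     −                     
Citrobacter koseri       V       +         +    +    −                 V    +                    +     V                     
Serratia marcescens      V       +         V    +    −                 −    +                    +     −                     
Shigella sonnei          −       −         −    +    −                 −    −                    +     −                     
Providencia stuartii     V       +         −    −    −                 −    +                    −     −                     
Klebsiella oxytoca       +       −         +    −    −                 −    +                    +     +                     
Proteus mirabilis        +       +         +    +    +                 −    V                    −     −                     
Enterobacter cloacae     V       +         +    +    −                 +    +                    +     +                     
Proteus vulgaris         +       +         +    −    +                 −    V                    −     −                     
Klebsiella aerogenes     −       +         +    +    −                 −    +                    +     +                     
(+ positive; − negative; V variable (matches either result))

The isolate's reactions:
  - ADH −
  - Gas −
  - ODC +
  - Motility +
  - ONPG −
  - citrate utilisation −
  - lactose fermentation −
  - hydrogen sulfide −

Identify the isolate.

Morganella morganii

ADH −: excludes Enterobacter cloacae — 18 left.
lactose fermentation −: excludes Escherichia coli, Klebsiella pneumoniae, Klebsiella oxytoca, Klebsiella aerogenes — 14 left.
Gas −: excludes 7 organisms — 7 left.
hydrogen sulfide −: all 7 remaining candidates are consistent.
ONPG −: excludes Yersinia enterocolitica, Serratia marcescens, Shigella sonnei — 4 left.
Motility +: excludes Shigella flexneri — 3 left.
ODC +: excludes Providencia rettgeri, Providencia stuartii — 1 left.
citrate utilisation −: the one remaining candidate is consistent.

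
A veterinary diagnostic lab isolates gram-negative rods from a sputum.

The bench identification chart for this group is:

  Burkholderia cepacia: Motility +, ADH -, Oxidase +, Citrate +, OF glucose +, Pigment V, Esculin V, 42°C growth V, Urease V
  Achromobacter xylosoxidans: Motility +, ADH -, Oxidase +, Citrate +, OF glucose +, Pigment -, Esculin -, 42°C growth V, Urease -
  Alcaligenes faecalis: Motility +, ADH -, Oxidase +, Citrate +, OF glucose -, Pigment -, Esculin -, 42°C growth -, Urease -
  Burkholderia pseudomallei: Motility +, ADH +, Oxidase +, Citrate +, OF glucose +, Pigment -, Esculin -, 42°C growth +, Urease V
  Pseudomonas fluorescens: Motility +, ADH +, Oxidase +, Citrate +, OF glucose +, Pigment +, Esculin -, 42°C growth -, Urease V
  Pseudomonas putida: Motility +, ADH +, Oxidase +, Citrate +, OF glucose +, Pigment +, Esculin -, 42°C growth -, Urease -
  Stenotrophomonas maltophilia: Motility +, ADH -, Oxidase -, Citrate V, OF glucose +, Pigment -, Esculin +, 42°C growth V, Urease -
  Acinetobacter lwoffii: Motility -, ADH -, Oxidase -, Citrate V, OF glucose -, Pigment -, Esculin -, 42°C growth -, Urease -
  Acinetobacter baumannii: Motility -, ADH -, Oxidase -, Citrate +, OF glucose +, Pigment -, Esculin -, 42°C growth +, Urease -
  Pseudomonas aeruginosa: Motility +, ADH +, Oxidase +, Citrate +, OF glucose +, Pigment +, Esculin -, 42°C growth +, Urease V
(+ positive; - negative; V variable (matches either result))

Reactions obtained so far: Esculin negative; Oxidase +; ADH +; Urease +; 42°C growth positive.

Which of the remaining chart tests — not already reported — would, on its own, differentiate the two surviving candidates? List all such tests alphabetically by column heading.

Esculin -: excludes Stenotrophomonas maltophilia — 9 left.
Urease +: excludes 5 organisms — 4 left.
42°C growth +: excludes Pseudomonas fluorescens — 3 left.
Oxidase +: all 3 remaining candidates are consistent.
ADH +: excludes Burkholderia cepacia — 2 left.
Two candidates remain: Burkholderia pseudomallei and Pseudomonas aeruginosa.
  Motility: + vs + — same for both, does not separate.
  Citrate: + vs + — same for both, does not separate.
  OF glucose: + vs + — same for both, does not separate.
  Pigment: Burkholderia pseudomallei -, Pseudomonas aeruginosa + — discriminates.

Pigment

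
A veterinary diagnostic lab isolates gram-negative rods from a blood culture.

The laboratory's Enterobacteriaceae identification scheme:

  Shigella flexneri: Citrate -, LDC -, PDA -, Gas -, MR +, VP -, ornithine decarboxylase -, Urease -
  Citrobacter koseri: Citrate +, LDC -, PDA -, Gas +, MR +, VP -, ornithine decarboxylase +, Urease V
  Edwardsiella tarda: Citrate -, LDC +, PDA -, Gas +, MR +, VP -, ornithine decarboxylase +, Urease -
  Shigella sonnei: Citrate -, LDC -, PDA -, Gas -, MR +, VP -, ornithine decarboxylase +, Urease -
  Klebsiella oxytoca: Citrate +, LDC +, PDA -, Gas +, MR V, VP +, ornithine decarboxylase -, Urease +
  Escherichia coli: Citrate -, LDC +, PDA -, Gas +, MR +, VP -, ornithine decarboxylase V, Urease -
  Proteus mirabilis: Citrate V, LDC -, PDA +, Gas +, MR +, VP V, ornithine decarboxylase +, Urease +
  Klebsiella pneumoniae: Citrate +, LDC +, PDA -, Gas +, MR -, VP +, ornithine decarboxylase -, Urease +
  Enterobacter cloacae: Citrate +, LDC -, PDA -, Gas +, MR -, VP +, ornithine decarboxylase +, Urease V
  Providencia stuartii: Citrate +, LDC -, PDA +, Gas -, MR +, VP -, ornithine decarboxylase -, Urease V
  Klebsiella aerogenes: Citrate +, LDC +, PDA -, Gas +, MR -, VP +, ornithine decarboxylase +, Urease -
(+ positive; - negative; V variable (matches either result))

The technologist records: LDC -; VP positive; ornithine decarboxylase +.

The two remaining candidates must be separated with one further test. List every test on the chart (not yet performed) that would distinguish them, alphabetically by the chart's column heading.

MR, PDA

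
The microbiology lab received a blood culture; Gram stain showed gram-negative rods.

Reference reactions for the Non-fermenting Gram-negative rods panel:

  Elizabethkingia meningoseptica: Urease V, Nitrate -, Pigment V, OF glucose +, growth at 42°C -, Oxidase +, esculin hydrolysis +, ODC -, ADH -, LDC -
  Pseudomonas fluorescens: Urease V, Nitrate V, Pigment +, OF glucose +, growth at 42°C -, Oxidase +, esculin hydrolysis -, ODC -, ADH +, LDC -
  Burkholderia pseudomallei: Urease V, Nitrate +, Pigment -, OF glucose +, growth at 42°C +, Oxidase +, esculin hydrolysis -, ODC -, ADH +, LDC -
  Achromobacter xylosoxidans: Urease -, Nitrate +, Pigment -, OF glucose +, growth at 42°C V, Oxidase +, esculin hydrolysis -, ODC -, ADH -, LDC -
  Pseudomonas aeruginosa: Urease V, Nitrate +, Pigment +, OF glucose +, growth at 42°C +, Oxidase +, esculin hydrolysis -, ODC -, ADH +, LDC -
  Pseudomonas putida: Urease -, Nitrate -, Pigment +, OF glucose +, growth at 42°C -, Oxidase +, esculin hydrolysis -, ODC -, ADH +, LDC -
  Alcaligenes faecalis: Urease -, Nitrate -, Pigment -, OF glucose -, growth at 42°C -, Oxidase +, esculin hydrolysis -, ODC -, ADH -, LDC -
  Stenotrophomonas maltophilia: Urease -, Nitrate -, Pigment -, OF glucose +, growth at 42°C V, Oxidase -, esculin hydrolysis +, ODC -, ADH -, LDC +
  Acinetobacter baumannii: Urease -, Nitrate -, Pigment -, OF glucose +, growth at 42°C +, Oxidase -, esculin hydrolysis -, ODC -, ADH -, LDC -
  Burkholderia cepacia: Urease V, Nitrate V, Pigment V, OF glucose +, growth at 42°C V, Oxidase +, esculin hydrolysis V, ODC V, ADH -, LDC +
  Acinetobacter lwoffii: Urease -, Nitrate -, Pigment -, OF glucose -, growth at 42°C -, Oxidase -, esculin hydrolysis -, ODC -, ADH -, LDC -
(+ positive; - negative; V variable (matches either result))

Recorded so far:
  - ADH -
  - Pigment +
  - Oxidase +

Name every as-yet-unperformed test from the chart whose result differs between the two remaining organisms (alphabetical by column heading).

LDC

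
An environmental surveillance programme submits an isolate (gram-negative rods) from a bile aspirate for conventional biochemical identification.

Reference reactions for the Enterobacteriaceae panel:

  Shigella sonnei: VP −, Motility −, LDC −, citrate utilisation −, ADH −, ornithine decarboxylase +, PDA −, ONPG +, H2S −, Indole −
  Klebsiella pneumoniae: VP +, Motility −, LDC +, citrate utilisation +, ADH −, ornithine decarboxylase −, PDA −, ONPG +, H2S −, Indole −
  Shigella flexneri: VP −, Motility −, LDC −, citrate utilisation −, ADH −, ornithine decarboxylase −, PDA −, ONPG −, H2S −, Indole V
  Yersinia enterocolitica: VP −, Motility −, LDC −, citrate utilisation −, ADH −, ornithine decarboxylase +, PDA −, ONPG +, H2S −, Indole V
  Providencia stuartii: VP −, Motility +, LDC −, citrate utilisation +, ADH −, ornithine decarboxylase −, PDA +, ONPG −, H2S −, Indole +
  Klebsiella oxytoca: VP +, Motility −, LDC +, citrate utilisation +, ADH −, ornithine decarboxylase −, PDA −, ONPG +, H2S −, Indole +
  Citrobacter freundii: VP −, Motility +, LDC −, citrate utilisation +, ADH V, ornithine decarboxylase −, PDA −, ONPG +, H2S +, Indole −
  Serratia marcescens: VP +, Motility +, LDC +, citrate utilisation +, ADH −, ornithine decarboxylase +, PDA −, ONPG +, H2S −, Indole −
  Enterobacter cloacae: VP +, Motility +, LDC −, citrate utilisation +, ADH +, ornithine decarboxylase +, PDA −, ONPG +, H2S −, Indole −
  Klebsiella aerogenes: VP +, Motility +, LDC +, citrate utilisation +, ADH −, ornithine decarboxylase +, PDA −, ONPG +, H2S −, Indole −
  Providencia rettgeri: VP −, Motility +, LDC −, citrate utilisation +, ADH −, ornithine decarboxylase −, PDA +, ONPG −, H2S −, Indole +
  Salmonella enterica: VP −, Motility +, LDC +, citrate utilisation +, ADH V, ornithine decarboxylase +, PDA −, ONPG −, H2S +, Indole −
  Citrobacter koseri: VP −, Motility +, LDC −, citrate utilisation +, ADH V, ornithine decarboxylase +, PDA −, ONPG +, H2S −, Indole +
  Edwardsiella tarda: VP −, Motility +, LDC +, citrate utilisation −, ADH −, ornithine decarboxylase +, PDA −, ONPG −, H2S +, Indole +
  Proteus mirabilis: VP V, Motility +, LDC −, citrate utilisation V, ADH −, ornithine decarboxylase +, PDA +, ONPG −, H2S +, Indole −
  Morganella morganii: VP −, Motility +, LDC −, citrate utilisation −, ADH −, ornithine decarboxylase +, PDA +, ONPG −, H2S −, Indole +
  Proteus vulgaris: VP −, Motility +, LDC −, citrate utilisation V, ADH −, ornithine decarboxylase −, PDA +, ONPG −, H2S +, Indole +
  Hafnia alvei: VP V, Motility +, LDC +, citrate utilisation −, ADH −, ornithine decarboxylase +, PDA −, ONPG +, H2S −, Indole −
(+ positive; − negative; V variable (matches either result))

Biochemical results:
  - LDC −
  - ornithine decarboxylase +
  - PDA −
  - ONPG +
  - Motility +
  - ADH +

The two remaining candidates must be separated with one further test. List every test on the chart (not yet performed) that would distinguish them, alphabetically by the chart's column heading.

PDA −: excludes 5 organisms — 13 left.
Motility +: excludes 5 organisms — 8 left.
ADH +: excludes Serratia marcescens, Klebsiella aerogenes, Edwardsiella tarda, Hafnia alvei — 4 left.
LDC −: excludes Salmonella enterica — 3 left.
ONPG +: all 3 remaining candidates are consistent.
ornithine decarboxylase +: excludes Citrobacter freundii — 2 left.
Two candidates remain: Citrobacter koseri and Enterobacter cloacae.
  VP: Citrobacter koseri −, Enterobacter cloacae + — discriminates.
  citrate utilisation: + vs + — same for both, does not separate.
  H2S: − vs − — same for both, does not separate.
  Indole: Citrobacter koseri +, Enterobacter cloacae − — discriminates.

Indole, VP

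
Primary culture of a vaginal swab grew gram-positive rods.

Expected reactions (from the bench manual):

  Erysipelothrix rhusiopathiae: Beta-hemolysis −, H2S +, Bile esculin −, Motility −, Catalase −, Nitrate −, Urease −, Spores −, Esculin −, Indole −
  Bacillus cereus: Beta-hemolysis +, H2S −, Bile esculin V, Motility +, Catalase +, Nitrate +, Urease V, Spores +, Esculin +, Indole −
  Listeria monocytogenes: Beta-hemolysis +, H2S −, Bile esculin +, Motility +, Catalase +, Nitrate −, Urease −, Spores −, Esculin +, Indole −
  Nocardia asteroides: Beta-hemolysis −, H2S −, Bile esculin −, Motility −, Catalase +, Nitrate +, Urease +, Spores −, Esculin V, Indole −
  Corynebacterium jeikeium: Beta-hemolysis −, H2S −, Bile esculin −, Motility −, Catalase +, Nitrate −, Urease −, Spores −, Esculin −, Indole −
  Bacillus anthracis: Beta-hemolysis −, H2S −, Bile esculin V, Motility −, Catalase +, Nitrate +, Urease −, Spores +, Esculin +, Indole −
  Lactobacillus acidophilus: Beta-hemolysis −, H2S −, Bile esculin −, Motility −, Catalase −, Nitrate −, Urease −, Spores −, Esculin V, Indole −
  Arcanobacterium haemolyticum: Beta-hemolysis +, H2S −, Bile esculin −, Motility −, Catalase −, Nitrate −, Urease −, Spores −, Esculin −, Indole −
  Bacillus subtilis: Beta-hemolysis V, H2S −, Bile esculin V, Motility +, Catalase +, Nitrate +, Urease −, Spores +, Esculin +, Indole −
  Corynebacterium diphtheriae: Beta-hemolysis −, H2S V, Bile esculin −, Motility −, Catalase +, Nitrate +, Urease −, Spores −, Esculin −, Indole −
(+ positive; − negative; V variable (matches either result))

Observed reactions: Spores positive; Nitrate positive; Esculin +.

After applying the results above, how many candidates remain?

3

Esculin +: excludes Erysipelothrix rhusiopathiae, Corynebacterium jeikeium, Arcanobacterium haemolyticum, Corynebacterium diphtheriae — 6 left.
Spores +: excludes Listeria monocytogenes, Nocardia asteroides, Lactobacillus acidophilus — 3 left.
Nitrate +: all 3 remaining candidates are consistent.
Still consistent: Bacillus anthracis, Bacillus cereus, Bacillus subtilis.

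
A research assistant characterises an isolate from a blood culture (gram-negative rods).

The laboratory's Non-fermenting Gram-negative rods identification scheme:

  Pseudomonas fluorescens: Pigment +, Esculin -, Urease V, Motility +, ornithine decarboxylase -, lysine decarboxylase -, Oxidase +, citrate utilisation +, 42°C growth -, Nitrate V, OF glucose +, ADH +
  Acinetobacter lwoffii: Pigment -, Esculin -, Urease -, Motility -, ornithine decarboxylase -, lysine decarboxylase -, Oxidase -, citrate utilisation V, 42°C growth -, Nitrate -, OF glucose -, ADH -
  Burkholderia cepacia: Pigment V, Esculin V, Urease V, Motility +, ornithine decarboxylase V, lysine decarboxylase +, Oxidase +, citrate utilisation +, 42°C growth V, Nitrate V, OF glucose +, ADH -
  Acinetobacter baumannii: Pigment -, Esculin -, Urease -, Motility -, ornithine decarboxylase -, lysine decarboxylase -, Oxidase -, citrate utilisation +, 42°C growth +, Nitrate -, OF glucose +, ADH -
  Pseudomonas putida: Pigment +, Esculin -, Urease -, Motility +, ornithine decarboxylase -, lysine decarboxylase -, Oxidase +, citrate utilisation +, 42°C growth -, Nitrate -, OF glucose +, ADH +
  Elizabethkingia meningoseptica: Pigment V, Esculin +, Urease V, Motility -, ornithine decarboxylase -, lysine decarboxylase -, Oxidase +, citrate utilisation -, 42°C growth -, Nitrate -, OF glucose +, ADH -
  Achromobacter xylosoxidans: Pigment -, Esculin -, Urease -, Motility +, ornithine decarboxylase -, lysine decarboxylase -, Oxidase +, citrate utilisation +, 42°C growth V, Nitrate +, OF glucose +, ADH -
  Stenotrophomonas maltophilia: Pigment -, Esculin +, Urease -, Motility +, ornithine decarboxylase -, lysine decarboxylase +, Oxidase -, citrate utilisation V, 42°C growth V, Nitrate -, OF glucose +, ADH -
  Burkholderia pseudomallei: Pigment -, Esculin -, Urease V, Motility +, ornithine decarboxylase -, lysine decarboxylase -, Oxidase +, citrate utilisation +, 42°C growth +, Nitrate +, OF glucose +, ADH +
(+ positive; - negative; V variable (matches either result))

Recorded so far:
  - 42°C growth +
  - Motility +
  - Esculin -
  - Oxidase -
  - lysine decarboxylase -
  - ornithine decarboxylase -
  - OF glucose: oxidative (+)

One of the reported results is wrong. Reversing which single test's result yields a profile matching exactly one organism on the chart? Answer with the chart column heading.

Motility

As reported, no row in the chart matches all 7 reactions.
Reversing Esculin → still no organism matches.
Reversing 42°C growth → still no organism matches.
Reversing Motility (to -) → unique match: Acinetobacter baumannii.
Reversing OF glucose → still no organism matches.
Reversing lysine decarboxylase → still no organism matches.
Reversing ornithine decarboxylase → still no organism matches.
Reversing Oxidase → 2 organisms match (not unique).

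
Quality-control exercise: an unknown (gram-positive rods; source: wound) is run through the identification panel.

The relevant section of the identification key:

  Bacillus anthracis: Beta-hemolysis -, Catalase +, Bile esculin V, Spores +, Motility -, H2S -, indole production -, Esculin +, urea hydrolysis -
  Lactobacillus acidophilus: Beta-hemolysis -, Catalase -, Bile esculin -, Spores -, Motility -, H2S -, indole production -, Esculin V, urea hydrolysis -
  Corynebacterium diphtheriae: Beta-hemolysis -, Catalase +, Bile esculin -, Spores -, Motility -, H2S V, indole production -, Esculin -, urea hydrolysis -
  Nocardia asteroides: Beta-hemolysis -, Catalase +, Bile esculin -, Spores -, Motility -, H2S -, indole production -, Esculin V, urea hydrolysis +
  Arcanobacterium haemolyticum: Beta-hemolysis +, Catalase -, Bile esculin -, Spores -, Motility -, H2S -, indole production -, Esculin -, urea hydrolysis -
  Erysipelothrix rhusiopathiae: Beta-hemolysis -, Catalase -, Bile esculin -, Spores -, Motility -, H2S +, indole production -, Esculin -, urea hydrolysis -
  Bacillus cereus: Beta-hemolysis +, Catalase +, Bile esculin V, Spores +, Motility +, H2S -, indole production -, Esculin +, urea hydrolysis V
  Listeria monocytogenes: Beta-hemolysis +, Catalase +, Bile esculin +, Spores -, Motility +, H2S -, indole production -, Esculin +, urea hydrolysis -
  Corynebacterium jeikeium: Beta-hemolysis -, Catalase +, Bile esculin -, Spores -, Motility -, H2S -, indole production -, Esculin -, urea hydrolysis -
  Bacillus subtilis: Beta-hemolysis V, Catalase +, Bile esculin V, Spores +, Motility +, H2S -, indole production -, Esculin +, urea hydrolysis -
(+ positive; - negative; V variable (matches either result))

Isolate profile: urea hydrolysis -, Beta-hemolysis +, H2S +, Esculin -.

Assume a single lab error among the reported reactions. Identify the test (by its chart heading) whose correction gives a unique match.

H2S

As reported, no row in the chart matches all 4 reactions.
Reversing urea hydrolysis → still no organism matches.
Reversing Esculin → still no organism matches.
Reversing H2S (to -) → unique match: Arcanobacterium haemolyticum.
Reversing Beta-hemolysis → 2 organisms match (not unique).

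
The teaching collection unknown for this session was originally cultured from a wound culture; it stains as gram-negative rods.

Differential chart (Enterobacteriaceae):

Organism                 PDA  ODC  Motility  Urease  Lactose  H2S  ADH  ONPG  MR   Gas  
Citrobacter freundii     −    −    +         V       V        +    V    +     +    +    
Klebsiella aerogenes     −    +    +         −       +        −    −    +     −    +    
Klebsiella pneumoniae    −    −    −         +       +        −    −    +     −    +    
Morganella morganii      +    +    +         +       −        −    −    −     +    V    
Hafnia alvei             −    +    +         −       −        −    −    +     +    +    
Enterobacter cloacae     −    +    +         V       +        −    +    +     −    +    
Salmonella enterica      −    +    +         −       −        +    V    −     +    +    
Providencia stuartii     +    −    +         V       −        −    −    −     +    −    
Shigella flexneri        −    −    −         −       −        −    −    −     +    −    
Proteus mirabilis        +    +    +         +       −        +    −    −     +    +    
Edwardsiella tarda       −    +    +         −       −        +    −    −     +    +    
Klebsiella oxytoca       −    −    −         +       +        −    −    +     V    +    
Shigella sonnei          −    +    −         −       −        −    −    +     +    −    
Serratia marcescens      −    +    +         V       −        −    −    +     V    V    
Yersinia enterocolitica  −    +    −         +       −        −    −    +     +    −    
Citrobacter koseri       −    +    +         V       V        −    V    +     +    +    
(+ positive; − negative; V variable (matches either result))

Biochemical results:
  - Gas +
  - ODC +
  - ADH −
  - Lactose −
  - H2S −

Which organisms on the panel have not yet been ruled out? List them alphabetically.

Citrobacter koseri, Hafnia alvei, Morganella morganii, Serratia marcescens

Gas +: excludes Providencia stuartii, Shigella flexneri, Shigella sonnei, Yersinia enterocolitica — 12 left.
ODC +: excludes Citrobacter freundii, Klebsiella pneumoniae, Klebsiella oxytoca — 9 left.
ADH −: excludes Enterobacter cloacae — 8 left.
Lactose −: excludes Klebsiella aerogenes — 7 left.
H2S −: excludes Salmonella enterica, Proteus mirabilis, Edwardsiella tarda — 4 left.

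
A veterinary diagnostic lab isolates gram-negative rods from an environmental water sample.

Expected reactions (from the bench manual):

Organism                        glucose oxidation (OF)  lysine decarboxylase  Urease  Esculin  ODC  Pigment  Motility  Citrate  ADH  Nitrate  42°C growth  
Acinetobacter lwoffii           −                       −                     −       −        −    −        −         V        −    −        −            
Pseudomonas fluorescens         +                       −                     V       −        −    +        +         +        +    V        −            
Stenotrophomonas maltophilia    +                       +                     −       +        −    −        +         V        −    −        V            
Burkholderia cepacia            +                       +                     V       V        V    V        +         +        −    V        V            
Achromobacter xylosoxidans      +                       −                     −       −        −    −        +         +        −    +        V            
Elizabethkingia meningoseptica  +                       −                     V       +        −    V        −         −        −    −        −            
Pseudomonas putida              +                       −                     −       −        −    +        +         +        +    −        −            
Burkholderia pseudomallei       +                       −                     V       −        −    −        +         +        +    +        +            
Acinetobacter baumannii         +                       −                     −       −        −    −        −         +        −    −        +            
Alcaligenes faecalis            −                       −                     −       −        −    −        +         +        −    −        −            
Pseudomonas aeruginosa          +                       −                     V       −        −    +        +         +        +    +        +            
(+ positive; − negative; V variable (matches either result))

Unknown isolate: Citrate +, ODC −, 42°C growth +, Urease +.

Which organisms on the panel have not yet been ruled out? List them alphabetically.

Burkholderia cepacia, Burkholderia pseudomallei, Pseudomonas aeruginosa

Citrate +: excludes Elizabethkingia meningoseptica — 10 left.
ODC −: all 10 remaining candidates are consistent.
42°C growth +: excludes Acinetobacter lwoffii, Pseudomonas fluorescens, Pseudomonas putida, Alcaligenes faecalis — 6 left.
Urease +: excludes Stenotrophomonas maltophilia, Achromobacter xylosoxidans, Acinetobacter baumannii — 3 left.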